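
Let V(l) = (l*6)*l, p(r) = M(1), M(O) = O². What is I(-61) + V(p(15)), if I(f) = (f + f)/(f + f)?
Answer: 7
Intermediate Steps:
p(r) = 1 (p(r) = 1² = 1)
V(l) = 6*l² (V(l) = (6*l)*l = 6*l²)
I(f) = 1 (I(f) = (2*f)/((2*f)) = (2*f)*(1/(2*f)) = 1)
I(-61) + V(p(15)) = 1 + 6*1² = 1 + 6*1 = 1 + 6 = 7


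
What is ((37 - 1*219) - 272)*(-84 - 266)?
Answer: 158900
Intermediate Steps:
((37 - 1*219) - 272)*(-84 - 266) = ((37 - 219) - 272)*(-350) = (-182 - 272)*(-350) = -454*(-350) = 158900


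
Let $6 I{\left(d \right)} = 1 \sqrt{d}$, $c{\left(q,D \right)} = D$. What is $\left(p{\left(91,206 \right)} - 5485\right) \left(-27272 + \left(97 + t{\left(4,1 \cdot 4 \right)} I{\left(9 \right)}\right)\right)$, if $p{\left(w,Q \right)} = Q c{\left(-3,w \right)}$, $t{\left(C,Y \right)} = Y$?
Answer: $-360341153$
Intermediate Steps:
$p{\left(w,Q \right)} = Q w$
$I{\left(d \right)} = \frac{\sqrt{d}}{6}$ ($I{\left(d \right)} = \frac{1 \sqrt{d}}{6} = \frac{\sqrt{d}}{6}$)
$\left(p{\left(91,206 \right)} - 5485\right) \left(-27272 + \left(97 + t{\left(4,1 \cdot 4 \right)} I{\left(9 \right)}\right)\right) = \left(206 \cdot 91 - 5485\right) \left(-27272 + \left(97 + 1 \cdot 4 \frac{\sqrt{9}}{6}\right)\right) = \left(18746 - 5485\right) \left(-27272 + \left(97 + 4 \cdot \frac{1}{6} \cdot 3\right)\right) = 13261 \left(-27272 + \left(97 + 4 \cdot \frac{1}{2}\right)\right) = 13261 \left(-27272 + \left(97 + 2\right)\right) = 13261 \left(-27272 + 99\right) = 13261 \left(-27173\right) = -360341153$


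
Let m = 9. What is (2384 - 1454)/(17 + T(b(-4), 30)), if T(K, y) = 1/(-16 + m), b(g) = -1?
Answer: 3255/59 ≈ 55.169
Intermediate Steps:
T(K, y) = -⅐ (T(K, y) = 1/(-16 + 9) = 1/(-7) = -⅐)
(2384 - 1454)/(17 + T(b(-4), 30)) = (2384 - 1454)/(17 - ⅐) = 930/(118/7) = 930*(7/118) = 3255/59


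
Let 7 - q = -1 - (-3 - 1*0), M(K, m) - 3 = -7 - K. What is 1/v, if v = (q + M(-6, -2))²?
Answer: 1/49 ≈ 0.020408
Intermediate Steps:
M(K, m) = -4 - K (M(K, m) = 3 + (-7 - K) = -4 - K)
q = 5 (q = 7 - (-1 - (-3 - 1*0)) = 7 - (-1 - (-3 + 0)) = 7 - (-1 - 1*(-3)) = 7 - (-1 + 3) = 7 - 1*2 = 7 - 2 = 5)
v = 49 (v = (5 + (-4 - 1*(-6)))² = (5 + (-4 + 6))² = (5 + 2)² = 7² = 49)
1/v = 1/49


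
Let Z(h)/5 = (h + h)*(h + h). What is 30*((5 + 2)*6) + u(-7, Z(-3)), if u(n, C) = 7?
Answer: 1267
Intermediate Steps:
Z(h) = 20*h² (Z(h) = 5*((h + h)*(h + h)) = 5*((2*h)*(2*h)) = 5*(4*h²) = 20*h²)
30*((5 + 2)*6) + u(-7, Z(-3)) = 30*((5 + 2)*6) + 7 = 30*(7*6) + 7 = 30*42 + 7 = 1260 + 7 = 1267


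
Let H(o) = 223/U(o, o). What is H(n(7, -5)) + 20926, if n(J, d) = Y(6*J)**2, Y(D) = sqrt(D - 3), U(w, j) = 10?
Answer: 209483/10 ≈ 20948.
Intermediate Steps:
Y(D) = sqrt(-3 + D)
n(J, d) = -3 + 6*J (n(J, d) = (sqrt(-3 + 6*J))**2 = -3 + 6*J)
H(o) = 223/10
H(n(7, -5)) + 20926 = 223/10 + 20926 = 209483/10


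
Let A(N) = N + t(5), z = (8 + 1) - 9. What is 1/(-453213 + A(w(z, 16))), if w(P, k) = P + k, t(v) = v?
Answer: -1/453192 ≈ -2.2066e-6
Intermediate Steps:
z = 0 (z = 9 - 9 = 0)
A(N) = 5 + N (A(N) = N + 5 = 5 + N)
1/(-453213 + A(w(z, 16))) = 1/(-453213 + (5 + (0 + 16))) = 1/(-453213 + (5 + 16)) = 1/(-453213 + 21) = 1/(-453192) = -1/453192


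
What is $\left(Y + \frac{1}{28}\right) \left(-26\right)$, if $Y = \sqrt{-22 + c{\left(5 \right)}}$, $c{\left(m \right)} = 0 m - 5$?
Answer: $- \frac{13}{14} - 78 i \sqrt{3} \approx -0.92857 - 135.1 i$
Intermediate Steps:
$c{\left(m \right)} = -5$ ($c{\left(m \right)} = 0 - 5 = -5$)
$Y = 3 i \sqrt{3}$ ($Y = \sqrt{-22 - 5} = \sqrt{-27} = 3 i \sqrt{3} \approx 5.1962 i$)
$\left(Y + \frac{1}{28}\right) \left(-26\right) = \left(3 i \sqrt{3} + \frac{1}{28}\right) \left(-26\right) = \left(\frac{1}{28} + 3 i \sqrt{3}\right) \left(-26\right) = - \frac{13}{14} - 78 i \sqrt{3}$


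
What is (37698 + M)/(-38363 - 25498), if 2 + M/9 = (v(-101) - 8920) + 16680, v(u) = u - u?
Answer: -5120/3041 ≈ -1.6837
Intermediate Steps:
v(u) = 0
M = 69822 (M = -18 + 9*((0 - 8920) + 16680) = -18 + 9*(-8920 + 16680) = -18 + 9*7760 = -18 + 69840 = 69822)
(37698 + M)/(-38363 - 25498) = (37698 + 69822)/(-38363 - 25498) = 107520/(-63861) = 107520*(-1/63861) = -5120/3041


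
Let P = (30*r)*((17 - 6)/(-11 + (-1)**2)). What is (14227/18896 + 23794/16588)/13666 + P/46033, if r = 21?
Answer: -56479800970587/3792025584075872 ≈ -0.014894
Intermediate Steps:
P = -693 (P = (30*21)*((17 - 6)/(-11 + (-1)**2)) = 630*(11/(-11 + 1)) = 630*(11/(-10)) = 630*(11*(-1/10)) = 630*(-11/10) = -693)
(14227/18896 + 23794/16588)/13666 + P/46033 = (14227/18896 + 23794/16588)/13666 - 693/46033 = (14227*(1/18896) + 23794*(1/16588))*(1/13666) - 693*1/46033 = (14227/18896 + 11897/8294)*(1/13666) - 693/46033 = (171402225/78361712)*(1/13666) - 693/46033 = 171402225/1070891156192 - 693/46033 = -56479800970587/3792025584075872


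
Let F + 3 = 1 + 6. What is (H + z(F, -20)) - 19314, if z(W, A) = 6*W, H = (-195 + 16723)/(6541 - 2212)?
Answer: -83489882/4329 ≈ -19286.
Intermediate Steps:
F = 4 (F = -3 + (1 + 6) = -3 + 7 = 4)
H = 16528/4329 ≈ 3.8180
(H + z(F, -20)) - 19314 = (16528/4329 + 6*4) - 19314 = (16528/4329 + 24) - 19314 = 120424/4329 - 19314 = -83489882/4329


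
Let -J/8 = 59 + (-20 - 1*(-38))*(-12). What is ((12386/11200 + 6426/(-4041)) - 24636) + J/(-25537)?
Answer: -1581917550850191/64210232800 ≈ -24637.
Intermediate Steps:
J = 1256 (J = -8*(59 + (-20 - 1*(-38))*(-12)) = -8*(59 + (-20 + 38)*(-12)) = -8*(59 + 18*(-12)) = -8*(59 - 216) = -8*(-157) = 1256)
((12386/11200 + 6426/(-4041)) - 24636) + J/(-25537) = ((12386/11200 + 6426/(-4041)) - 24636) + 1256/(-25537) = ((12386*(1/11200) + 6426*(-1/4041)) - 24636) + 1256*(-1/25537) = ((6193/5600 - 714/449) - 24636) - 1256/25537 = (-1217743/2514400 - 24636) - 1256/25537 = -61945976143/2514400 - 1256/25537 = -1581917550850191/64210232800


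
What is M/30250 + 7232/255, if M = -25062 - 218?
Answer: 4246432/154275 ≈ 27.525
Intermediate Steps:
M = -25280
M/30250 + 7232/255 = -25280/30250 + 7232/255 = -25280*1/30250 + 7232*(1/255) = -2528/3025 + 7232/255 = 4246432/154275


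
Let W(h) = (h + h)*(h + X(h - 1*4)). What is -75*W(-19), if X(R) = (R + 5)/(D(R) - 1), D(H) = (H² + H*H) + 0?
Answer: -57287850/1057 ≈ -54199.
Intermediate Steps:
D(H) = 2*H² (D(H) = (H² + H²) + 0 = 2*H² + 0 = 2*H²)
X(R) = (5 + R)/(-1 + 2*R²) (X(R) = (R + 5)/(2*R² - 1) = (5 + R)/(-1 + 2*R²))
W(h) = 2*h*(h + (1 + h)/(-1 + 2*(-4 + h)²)) (W(h) = (h + h)*(h + (5 + (h - 1*4))/(-1 + 2*(h - 1*4)²)) = (2*h)*(h + (5 + (h - 4))/(-1 + 2*(h - 4)²)) = (2*h)*(h + (5 + (-4 + h))/(-1 + 2*(-4 + h)²)) = (2*h)*(h + (1 + h)/(-1 + 2*(-4 + h)²)) = 2*h*(h + (1 + h)/(-1 + 2*(-4 + h)²)))
-75*W(-19) = -150*(-19)*(1 - 19 - 19*(-1 + 2*(-4 - 19)²))/(-1 + 2*(-4 - 19)²) = -150*(-19)*(1 - 19 - 19*(-1 + 2*(-23)²))/(-1 + 2*(-23)²) = -150*(-19)*(1 - 19 - 19*(-1 + 2*529))/(-1 + 2*529) = -150*(-19)*(1 - 19 - 19*(-1 + 1058))/(-1 + 1058) = -150*(-19)*(1 - 19 - 19*1057)/1057 = -150*(-19)*(1 - 19 - 20083)/1057 = -150*(-19)*(-20101)/1057 = -75*763838/1057 = -57287850/1057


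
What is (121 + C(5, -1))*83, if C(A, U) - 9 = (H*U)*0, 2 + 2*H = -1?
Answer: 10790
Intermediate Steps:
H = -3/2 (H = -1 + (½)*(-1) = -1 - ½ = -3/2 ≈ -1.5000)
C(A, U) = 9 (C(A, U) = 9 - 3*U/2*0 = 9 + 0 = 9)
(121 + C(5, -1))*83 = (121 + 9)*83 = 130*83 = 10790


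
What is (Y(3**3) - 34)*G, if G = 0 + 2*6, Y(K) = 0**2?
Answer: -408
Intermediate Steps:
Y(K) = 0
G = 12 (G = 0 + 12 = 12)
(Y(3**3) - 34)*G = (0 - 34)*12 = -34*12 = -408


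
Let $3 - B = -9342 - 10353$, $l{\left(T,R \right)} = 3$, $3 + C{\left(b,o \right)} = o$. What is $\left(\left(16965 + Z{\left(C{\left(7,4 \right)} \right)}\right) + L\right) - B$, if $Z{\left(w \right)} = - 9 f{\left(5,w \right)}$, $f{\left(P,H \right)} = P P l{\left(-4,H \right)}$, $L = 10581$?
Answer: $7173$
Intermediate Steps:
$C{\left(b,o \right)} = -3 + o$
$f{\left(P,H \right)} = 3 P^{2}$ ($f{\left(P,H \right)} = P P 3 = P^{2} \cdot 3 = 3 P^{2}$)
$B = 19698$ ($B = 3 - \left(-9342 - 10353\right) = 3 - -19695 = 3 + 19695 = 19698$)
$Z{\left(w \right)} = -675$ ($Z{\left(w \right)} = - 9 \cdot 3 \cdot 5^{2} = - 9 \cdot 3 \cdot 25 = \left(-9\right) 75 = -675$)
$\left(\left(16965 + Z{\left(C{\left(7,4 \right)} \right)}\right) + L\right) - B = \left(\left(16965 - 675\right) + 10581\right) - 19698 = \left(16290 + 10581\right) - 19698 = 26871 - 19698 = 7173$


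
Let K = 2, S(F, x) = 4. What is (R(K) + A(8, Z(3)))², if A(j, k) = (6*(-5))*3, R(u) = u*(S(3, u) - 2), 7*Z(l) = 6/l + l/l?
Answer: 7396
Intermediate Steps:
Z(l) = ⅐ + 6/(7*l) (Z(l) = (6/l + l/l)/7 = (6/l + 1)/7 = (1 + 6/l)/7 = ⅐ + 6/(7*l))
R(u) = 2*u (R(u) = u*(4 - 2) = u*2 = 2*u)
A(j, k) = -90 (A(j, k) = -30*3 = -90)
(R(K) + A(8, Z(3)))² = (2*2 - 90)² = (4 - 90)² = (-86)² = 7396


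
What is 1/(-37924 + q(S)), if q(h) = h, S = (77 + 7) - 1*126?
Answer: -1/37966 ≈ -2.6339e-5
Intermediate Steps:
S = -42 (S = 84 - 126 = -42)
1/(-37924 + q(S)) = 1/(-37924 - 42) = 1/(-37966) = -1/37966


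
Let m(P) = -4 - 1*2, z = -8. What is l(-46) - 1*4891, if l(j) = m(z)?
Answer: -4897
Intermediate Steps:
m(P) = -6 (m(P) = -4 - 2 = -6)
l(j) = -6
l(-46) - 1*4891 = -6 - 1*4891 = -6 - 4891 = -4897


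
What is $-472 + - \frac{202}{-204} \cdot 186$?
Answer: $- \frac{4893}{17} \approx -287.82$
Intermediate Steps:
$-472 + - \frac{202}{-204} \cdot 186 = -472 + \left(-202\right) \left(- \frac{1}{204}\right) 186 = -472 + \frac{101}{102} \cdot 186 = -472 + \frac{3131}{17} = - \frac{4893}{17}$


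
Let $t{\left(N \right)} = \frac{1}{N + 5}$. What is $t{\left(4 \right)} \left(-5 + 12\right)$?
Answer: $\frac{7}{9} \approx 0.77778$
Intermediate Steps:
$t{\left(N \right)} = \frac{1}{5 + N}$
$t{\left(4 \right)} \left(-5 + 12\right) = \frac{-5 + 12}{5 + 4} = \frac{1}{9} \cdot 7 = \frac{7}{9}$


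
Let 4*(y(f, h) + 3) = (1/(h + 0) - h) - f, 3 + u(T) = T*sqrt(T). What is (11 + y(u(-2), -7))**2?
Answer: 85457/784 + 293*I*sqrt(2)/28 ≈ 109.0 + 14.799*I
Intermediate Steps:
u(T) = -3 + T**(3/2) (u(T) = -3 + T*sqrt(T) = -3 + T**(3/2))
y(f, h) = -3 - f/4 - h/4 + 1/(4*h) (y(f, h) = -3 + ((1/(h + 0) - h) - f)/4 = -3 + ((1/h - h) - f)/4 = -3 + (1/h - f - h)/4 = -3 + (-f/4 - h/4 + 1/(4*h)) = -3 - f/4 - h/4 + 1/(4*h))
(11 + y(u(-2), -7))**2 = (11 + (1/4)*(1 - 1*(-7)*(12 + (-3 + (-2)**(3/2)) - 7))/(-7))**2 = (11 + (1/4)*(-1/7)*(1 - 1*(-7)*(12 + (-3 - 2*I*sqrt(2)) - 7)))**2 = (11 + (1/4)*(-1/7)*(1 - 1*(-7)*(2 - 2*I*sqrt(2))))**2 = (11 + (1/4)*(-1/7)*(1 + (14 - 14*I*sqrt(2))))**2 = (11 + (1/4)*(-1/7)*(15 - 14*I*sqrt(2)))**2 = (11 + (-15/28 + I*sqrt(2)/2))**2 = (293/28 + I*sqrt(2)/2)**2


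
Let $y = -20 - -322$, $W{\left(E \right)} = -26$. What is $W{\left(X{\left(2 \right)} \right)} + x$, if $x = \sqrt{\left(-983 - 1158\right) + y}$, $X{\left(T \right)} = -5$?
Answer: $-26 + i \sqrt{1839} \approx -26.0 + 42.884 i$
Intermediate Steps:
$y = 302$ ($y = -20 + 322 = 302$)
$x = i \sqrt{1839}$ ($x = \sqrt{\left(-983 - 1158\right) + 302} = \sqrt{-2141 + 302} = \sqrt{-1839} = i \sqrt{1839} \approx 42.884 i$)
$W{\left(X{\left(2 \right)} \right)} + x = -26 + i \sqrt{1839}$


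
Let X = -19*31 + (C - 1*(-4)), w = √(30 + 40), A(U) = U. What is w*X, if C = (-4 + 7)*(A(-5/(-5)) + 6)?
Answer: -564*√70 ≈ -4718.8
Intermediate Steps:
C = 21 (C = (-4 + 7)*(-5/(-5) + 6) = 3*(-5*(-⅕) + 6) = 3*(1 + 6) = 3*7 = 21)
w = √70 ≈ 8.3666
X = -564 (X = -19*31 + (21 - 1*(-4)) = -589 + (21 + 4) = -589 + 25 = -564)
w*X = √70*(-564) = -564*√70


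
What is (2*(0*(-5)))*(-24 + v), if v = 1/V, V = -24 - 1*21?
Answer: 0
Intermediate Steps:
V = -45 (V = -24 - 21 = -45)
v = -1/45 (v = 1/(-45) = -1/45 ≈ -0.022222)
(2*(0*(-5)))*(-24 + v) = (2*(0*(-5)))*(-24 - 1/45) = (2*0)*(-1081/45) = 0*(-1081/45) = 0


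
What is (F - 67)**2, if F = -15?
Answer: 6724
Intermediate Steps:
(F - 67)**2 = (-15 - 67)**2 = (-82)**2 = 6724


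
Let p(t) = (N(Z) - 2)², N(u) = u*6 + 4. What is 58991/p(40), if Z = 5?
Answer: 58991/1024 ≈ 57.608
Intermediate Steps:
N(u) = 4 + 6*u (N(u) = 6*u + 4 = 4 + 6*u)
p(t) = 1024 (p(t) = ((4 + 6*5) - 2)² = ((4 + 30) - 2)² = (34 - 2)² = 32² = 1024)
58991/p(40) = 58991/1024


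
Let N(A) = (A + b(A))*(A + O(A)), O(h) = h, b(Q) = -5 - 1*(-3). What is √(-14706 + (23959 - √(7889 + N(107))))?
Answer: √(9253 - √30359) ≈ 95.282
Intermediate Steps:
b(Q) = -2 (b(Q) = -5 + 3 = -2)
N(A) = 2*A*(-2 + A) (N(A) = (A - 2)*(A + A) = (-2 + A)*(2*A) = 2*A*(-2 + A))
√(-14706 + (23959 - √(7889 + N(107)))) = √(-14706 + (23959 - √(7889 + 2*107*(-2 + 107)))) = √(-14706 + (23959 - √(7889 + 2*107*105))) = √(-14706 + (23959 - √(7889 + 22470))) = √(-14706 + (23959 - √30359)) = √(9253 - √30359)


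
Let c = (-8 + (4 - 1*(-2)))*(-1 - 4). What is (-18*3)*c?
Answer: -540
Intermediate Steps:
c = 10 (c = (-8 + (4 + 2))*(-5) = (-8 + 6)*(-5) = -2*(-5) = 10)
(-18*3)*c = -18*3*10 = -54*10 = -540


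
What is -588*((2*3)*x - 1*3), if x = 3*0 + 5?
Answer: -15876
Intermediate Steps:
x = 5 (x = 0 + 5 = 5)
-588*((2*3)*x - 1*3) = -588*((2*3)*5 - 1*3) = -588*(6*5 - 3) = -588*(30 - 3) = -588*27 = -15876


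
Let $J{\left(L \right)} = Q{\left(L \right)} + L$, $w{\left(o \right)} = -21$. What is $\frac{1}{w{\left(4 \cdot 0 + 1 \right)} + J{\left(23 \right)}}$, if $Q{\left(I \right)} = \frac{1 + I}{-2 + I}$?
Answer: $\frac{7}{22} \approx 0.31818$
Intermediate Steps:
$Q{\left(I \right)} = \frac{1 + I}{-2 + I}$
$J{\left(L \right)} = L + \frac{1 + L}{-2 + L}$ ($J{\left(L \right)} = \frac{1 + L}{-2 + L} + L = L + \frac{1 + L}{-2 + L}$)
$\frac{1}{w{\left(4 \cdot 0 + 1 \right)} + J{\left(23 \right)}} = \frac{1}{-21 + \frac{1 + 23^{2} - 23}{-2 + 23}} = \frac{1}{-21 + \frac{1 + 529 - 23}{21}} = \frac{1}{-21 + \frac{1}{21} \cdot 507} = \frac{1}{-21 + \frac{169}{7}} = \frac{1}{\frac{22}{7}} = \frac{7}{22}$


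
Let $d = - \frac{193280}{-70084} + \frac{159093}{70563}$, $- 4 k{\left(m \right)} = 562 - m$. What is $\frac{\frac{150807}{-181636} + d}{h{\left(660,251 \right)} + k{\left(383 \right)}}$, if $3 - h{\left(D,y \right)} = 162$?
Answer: $- \frac{44722076708867}{2178794037980105} \approx -0.020526$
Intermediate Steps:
$h{\left(D,y \right)} = -159$ ($h{\left(D,y \right)} = 3 - 162 = -159$)
$k{\left(m \right)} = - \frac{281}{2} + \frac{m}{4}$ ($k{\left(m \right)} = - \frac{562 - m}{4} = - \frac{281}{2} + \frac{m}{4}$)
$d = \frac{2065690871}{412111441}$ ($d = \left(-193280\right) \left(- \frac{1}{70084}\right) + 159093 \cdot \frac{1}{70563} = \frac{48320}{17521} + \frac{53031}{23521} = \frac{2065690871}{412111441} \approx 5.0125$)
$\frac{\frac{150807}{-181636} + d}{h{\left(660,251 \right)} + k{\left(383 \right)}} = \frac{\frac{150807}{-181636} + \frac{2065690871}{412111441}}{-159 + \left(- \frac{281}{2} + \frac{1}{4} \cdot 383\right)} = \frac{150807 \left(- \frac{1}{181636}\right) + \frac{2065690871}{412111441}}{-159 + \left(- \frac{281}{2} + \frac{383}{4}\right)} = \frac{- \frac{150807}{181636} + \frac{2065690871}{412111441}}{-159 - \frac{179}{4}} = \frac{44722076708867}{10693467671068 \left(- \frac{815}{4}\right)} = \frac{44722076708867}{10693467671068} \left(- \frac{4}{815}\right) = - \frac{44722076708867}{2178794037980105}$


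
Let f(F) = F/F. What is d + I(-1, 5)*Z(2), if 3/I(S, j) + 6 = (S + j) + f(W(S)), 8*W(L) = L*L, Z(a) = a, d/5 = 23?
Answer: 109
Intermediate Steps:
d = 115 (d = 5*23 = 115)
W(L) = L**2/8 (W(L) = (L*L)/8 = L**2/8)
f(F) = 1
I(S, j) = 3/(-5 + S + j) (I(S, j) = 3/(-6 + ((S + j) + 1)) = 3/(-6 + (1 + S + j)) = 3/(-5 + S + j))
d + I(-1, 5)*Z(2) = 115 + (3/(-5 - 1 + 5))*2 = 115 + (3/(-1))*2 = 115 + (3*(-1))*2 = 115 - 3*2 = 115 - 6 = 109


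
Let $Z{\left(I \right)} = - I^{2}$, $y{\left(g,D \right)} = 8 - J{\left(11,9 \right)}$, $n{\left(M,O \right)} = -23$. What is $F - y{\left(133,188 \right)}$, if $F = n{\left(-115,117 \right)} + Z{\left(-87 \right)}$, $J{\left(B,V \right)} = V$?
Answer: $-7591$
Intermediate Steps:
$y{\left(g,D \right)} = -1$ ($y{\left(g,D \right)} = 8 - 9 = -1$)
$F = -7592$ ($F = -23 - \left(-87\right)^{2} = -23 - 7569 = -7592$)
$F - y{\left(133,188 \right)} = -7592 - -1 = -7592 + 1 = -7591$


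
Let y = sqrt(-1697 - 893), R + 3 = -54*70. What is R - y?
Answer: -3783 - I*sqrt(2590) ≈ -3783.0 - 50.892*I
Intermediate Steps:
R = -3783 (R = -3 - 54*70 = -3 - 3780 = -3783)
y = I*sqrt(2590) (y = sqrt(-2590) = I*sqrt(2590) ≈ 50.892*I)
R - y = -3783 - I*sqrt(2590)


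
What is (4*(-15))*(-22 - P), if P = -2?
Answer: 1200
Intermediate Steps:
(4*(-15))*(-22 - P) = (4*(-15))*(-22 - 1*(-2)) = -60*(-22 + 2) = -60*(-20) = 1200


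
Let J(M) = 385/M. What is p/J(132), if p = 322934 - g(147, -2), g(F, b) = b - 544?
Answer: 776352/7 ≈ 1.1091e+5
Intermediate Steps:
g(F, b) = -544 + b
p = 323480 (p = 322934 - (-544 - 2) = 322934 - 1*(-546) = 322934 + 546 = 323480)
p/J(132) = 323480/((385/132)) = 323480/((385*(1/132))) = 323480/(35/12) = 323480*(12/35) = 776352/7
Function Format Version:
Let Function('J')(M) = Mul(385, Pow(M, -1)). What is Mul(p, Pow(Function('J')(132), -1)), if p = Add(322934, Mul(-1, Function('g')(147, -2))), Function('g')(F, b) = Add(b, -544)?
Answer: Rational(776352, 7) ≈ 1.1091e+5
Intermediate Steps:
Function('g')(F, b) = Add(-544, b)
p = 323480 (p = Add(322934, Mul(-1, Add(-544, -2))) = Add(322934, Mul(-1, -546)) = Add(322934, 546) = 323480)
Mul(p, Pow(Function('J')(132), -1)) = Mul(323480, Pow(Mul(385, Pow(132, -1)), -1)) = Mul(323480, Pow(Mul(385, Rational(1, 132)), -1)) = Mul(323480, Pow(Rational(35, 12), -1)) = Mul(323480, Rational(12, 35)) = Rational(776352, 7)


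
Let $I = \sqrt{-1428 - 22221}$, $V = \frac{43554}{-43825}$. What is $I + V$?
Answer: $- \frac{43554}{43825} + i \sqrt{23649} \approx -0.99382 + 153.78 i$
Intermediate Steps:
$V = - \frac{43554}{43825}$ ($V = 43554 \left(- \frac{1}{43825}\right) = - \frac{43554}{43825} \approx -0.99382$)
$I = i \sqrt{23649}$ ($I = \sqrt{-23649} = i \sqrt{23649} \approx 153.78 i$)
$I + V = i \sqrt{23649} - \frac{43554}{43825} = - \frac{43554}{43825} + i \sqrt{23649}$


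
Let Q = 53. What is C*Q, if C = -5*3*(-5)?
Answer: 3975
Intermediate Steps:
C = 75 (C = -15*(-5) = 75)
C*Q = 75*53 = 3975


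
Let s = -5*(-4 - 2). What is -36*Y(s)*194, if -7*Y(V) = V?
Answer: 209520/7 ≈ 29931.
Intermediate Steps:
s = 30 (s = -5*(-6) = 30)
Y(V) = -V/7
-36*Y(s)*194 = -(-36)*30/7*194 = -36*(-30/7)*194 = (1080/7)*194 = 209520/7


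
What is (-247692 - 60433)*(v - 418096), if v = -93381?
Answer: 157598850625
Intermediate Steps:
(-247692 - 60433)*(v - 418096) = (-247692 - 60433)*(-93381 - 418096) = -308125*(-511477) = 157598850625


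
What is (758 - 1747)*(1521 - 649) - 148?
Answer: -862556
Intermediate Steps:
(758 - 1747)*(1521 - 649) - 148 = -989*872 - 148 = -862408 - 148 = -862556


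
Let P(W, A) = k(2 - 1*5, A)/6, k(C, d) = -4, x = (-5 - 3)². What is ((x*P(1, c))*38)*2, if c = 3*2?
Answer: -9728/3 ≈ -3242.7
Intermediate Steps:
x = 64 (x = (-8)² = 64)
c = 6
P(W, A) = -⅔ (P(W, A) = -4/6 = -4*⅙ = -⅔)
((x*P(1, c))*38)*2 = ((64*(-⅔))*38)*2 = -128/3*38*2 = -4864/3*2 = -9728/3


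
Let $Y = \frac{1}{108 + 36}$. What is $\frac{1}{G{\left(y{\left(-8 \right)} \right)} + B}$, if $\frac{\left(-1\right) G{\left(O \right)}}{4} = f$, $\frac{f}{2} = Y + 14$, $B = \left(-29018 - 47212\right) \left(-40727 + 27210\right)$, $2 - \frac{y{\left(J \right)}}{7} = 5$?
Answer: $\frac{18}{18547214363} \approx 9.705 \cdot 10^{-10}$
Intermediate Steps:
$y{\left(J \right)} = -21$ ($y{\left(J \right)} = 14 - 35 = -21$)
$Y = \frac{1}{144} \approx 0.0069444$
$B = 1030400910$ ($B = \left(-76230\right) \left(-13517\right) = 1030400910$)
$f = \frac{2017}{72}$ ($f = 2 \left(\frac{1}{144} + 14\right) = 2 \cdot \frac{2017}{144} = \frac{2017}{72} \approx 28.014$)
$G{\left(O \right)} = - \frac{2017}{18}$ ($G{\left(O \right)} = \left(-4\right) \frac{2017}{72} = - \frac{2017}{18}$)
$\frac{1}{G{\left(y{\left(-8 \right)} \right)} + B} = \frac{1}{- \frac{2017}{18} + 1030400910} = \frac{1}{\frac{18547214363}{18}} = \frac{18}{18547214363}$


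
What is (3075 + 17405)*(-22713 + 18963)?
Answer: -76800000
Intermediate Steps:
(3075 + 17405)*(-22713 + 18963) = 20480*(-3750) = -76800000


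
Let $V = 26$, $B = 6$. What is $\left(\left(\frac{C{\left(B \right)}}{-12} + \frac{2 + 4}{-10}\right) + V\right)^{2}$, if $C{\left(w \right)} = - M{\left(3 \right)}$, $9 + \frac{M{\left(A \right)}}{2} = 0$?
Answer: $\frac{57121}{100} \approx 571.21$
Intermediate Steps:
$M{\left(A \right)} = -18$ ($M{\left(A \right)} = -18 + 2 \cdot 0 = -18 + 0 = -18$)
$C{\left(w \right)} = 18$ ($C{\left(w \right)} = \left(-1\right) \left(-18\right) = 18$)
$\left(\left(\frac{C{\left(B \right)}}{-12} + \frac{2 + 4}{-10}\right) + V\right)^{2} = \left(\left(\frac{18}{-12} + \frac{2 + 4}{-10}\right) + 26\right)^{2} = \left(\left(18 \left(- \frac{1}{12}\right) + 6 \left(- \frac{1}{10}\right)\right) + 26\right)^{2} = \left(\left(- \frac{3}{2} - \frac{3}{5}\right) + 26\right)^{2} = \left(- \frac{21}{10} + 26\right)^{2} = \left(\frac{239}{10}\right)^{2} = \frac{57121}{100}$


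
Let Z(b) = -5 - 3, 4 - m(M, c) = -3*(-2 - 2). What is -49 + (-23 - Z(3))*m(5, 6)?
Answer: 71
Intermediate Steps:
m(M, c) = -8 (m(M, c) = 4 - (-3)*(-2 - 2) = 4 - (-3)*(-4) = 4 - 1*12 = 4 - 12 = -8)
Z(b) = -8
-49 + (-23 - Z(3))*m(5, 6) = -49 + (-23 - 1*(-8))*(-8) = -49 + (-23 + 8)*(-8) = -49 - 15*(-8) = -49 + 120 = 71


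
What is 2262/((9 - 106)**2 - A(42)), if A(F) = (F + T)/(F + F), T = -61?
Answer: 190008/790375 ≈ 0.24040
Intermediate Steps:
A(F) = (-61 + F)/(2*F) (A(F) = (F - 61)/(F + F) = (-61 + F)/((2*F)) = (-61 + F)*(1/(2*F)) = (-61 + F)/(2*F))
2262/((9 - 106)**2 - A(42)) = 2262/((9 - 106)**2 - (-61 + 42)/(2*42)) = 2262/((-97)**2 - (-19)/(2*42)) = 2262/(9409 - 1*(-19/84)) = 2262/(9409 + 19/84) = 2262/(790375/84) = 2262*(84/790375) = 190008/790375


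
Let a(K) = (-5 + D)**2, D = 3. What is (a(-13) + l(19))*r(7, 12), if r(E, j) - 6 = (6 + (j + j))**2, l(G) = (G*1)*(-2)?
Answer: -30804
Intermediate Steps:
l(G) = -2*G (l(G) = G*(-2) = -2*G)
r(E, j) = 6 + (6 + 2*j)**2 (r(E, j) = 6 + (6 + (j + j))**2 = 6 + (6 + 2*j)**2)
a(K) = 4 (a(K) = (-5 + 3)**2 = (-2)**2 = 4)
(a(-13) + l(19))*r(7, 12) = (4 - 2*19)*(6 + 4*(3 + 12)**2) = (4 - 38)*(6 + 4*15**2) = -34*(6 + 4*225) = -34*(6 + 900) = -34*906 = -30804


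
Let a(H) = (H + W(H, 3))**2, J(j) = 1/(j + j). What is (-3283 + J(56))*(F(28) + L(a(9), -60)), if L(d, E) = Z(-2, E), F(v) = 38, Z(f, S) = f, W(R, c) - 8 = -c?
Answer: -3309255/28 ≈ -1.1819e+5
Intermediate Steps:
W(R, c) = 8 - c
J(j) = 1/(2*j)
a(H) = (5 + H)**2 (a(H) = (H + (8 - 1*3))**2 = (H + (8 - 3))**2 = (H + 5)**2 = (5 + H)**2)
L(d, E) = -2
(-3283 + J(56))*(F(28) + L(a(9), -60)) = (-3283 + (1/2)/56)*(38 - 2) = (-3283 + (1/2)*(1/56))*36 = (-3283 + 1/112)*36 = -367695/112*36 = -3309255/28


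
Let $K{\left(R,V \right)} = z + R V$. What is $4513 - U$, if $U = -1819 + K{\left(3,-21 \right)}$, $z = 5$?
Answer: $6390$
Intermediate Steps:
$K{\left(R,V \right)} = 5 + R V$
$U = -1877$ ($U = -1819 + \left(5 + 3 \left(-21\right)\right) = -1819 + \left(5 - 63\right) = -1819 - 58 = -1877$)
$4513 - U = 4513 - -1877 = 4513 + 1877 = 6390$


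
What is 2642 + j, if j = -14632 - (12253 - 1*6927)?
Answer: -17316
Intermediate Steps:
j = -19958 (j = -14632 - (12253 - 6927) = -14632 - 1*5326 = -14632 - 5326 = -19958)
2642 + j = 2642 - 19958 = -17316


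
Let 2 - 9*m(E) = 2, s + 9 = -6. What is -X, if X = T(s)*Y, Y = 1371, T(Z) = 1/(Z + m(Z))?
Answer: 457/5 ≈ 91.400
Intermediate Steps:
s = -15 (s = -9 - 6 = -15)
m(E) = 0 (m(E) = 2/9 - ⅑*2 = 2/9 - 2/9 = 0)
T(Z) = 1/Z (T(Z) = 1/(Z + 0) = 1/Z)
X = -457/5 (X = 1371/(-15) = -1/15*1371 = -457/5 ≈ -91.400)
-X = -1*(-457/5) = 457/5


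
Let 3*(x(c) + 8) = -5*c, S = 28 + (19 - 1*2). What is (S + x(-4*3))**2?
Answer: 3249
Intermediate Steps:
S = 45 (S = 28 + (19 - 2) = 28 + 17 = 45)
x(c) = -8 - 5*c/3 (x(c) = -8 + (-5*c)/3 = -8 - 5*c/3)
(S + x(-4*3))**2 = (45 + (-8 - (-20)*3/3))**2 = (45 + (-8 - 5/3*(-12)))**2 = (45 + (-8 + 20))**2 = (45 + 12)**2 = 57**2 = 3249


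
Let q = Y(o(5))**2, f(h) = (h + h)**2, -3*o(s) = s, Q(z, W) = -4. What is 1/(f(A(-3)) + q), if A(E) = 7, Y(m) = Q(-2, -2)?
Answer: 1/212 ≈ 0.0047170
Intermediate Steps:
o(s) = -s/3
Y(m) = -4
f(h) = 4*h**2 (f(h) = (2*h)**2 = 4*h**2)
q = 16 (q = (-4)**2 = 16)
1/(f(A(-3)) + q) = 1/(4*7**2 + 16) = 1/(4*49 + 16) = 1/(196 + 16) = 1/212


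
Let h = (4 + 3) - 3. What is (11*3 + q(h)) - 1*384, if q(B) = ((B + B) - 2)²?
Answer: -315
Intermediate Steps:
h = 4 (h = 7 - 3 = 4)
q(B) = (-2 + 2*B)² (q(B) = (2*B - 2)² = (-2 + 2*B)²)
(11*3 + q(h)) - 1*384 = (11*3 + 4*(-1 + 4)²) - 1*384 = (33 + 4*3²) - 384 = (33 + 4*9) - 384 = (33 + 36) - 384 = 69 - 384 = -315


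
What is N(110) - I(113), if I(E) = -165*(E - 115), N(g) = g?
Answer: -220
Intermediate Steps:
I(E) = 18975 - 165*E (I(E) = -165*(-115 + E) = 18975 - 165*E)
N(110) - I(113) = 110 - (18975 - 165*113) = 110 - (18975 - 18645) = 110 - 1*330 = 110 - 330 = -220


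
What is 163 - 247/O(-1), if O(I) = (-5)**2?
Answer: 3828/25 ≈ 153.12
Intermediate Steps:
O(I) = 25
163 - 247/O(-1) = 163 - 247/25 = 3828/25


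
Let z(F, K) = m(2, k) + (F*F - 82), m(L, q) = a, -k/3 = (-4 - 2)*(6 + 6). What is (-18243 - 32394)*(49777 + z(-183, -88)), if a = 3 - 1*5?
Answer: -4212086934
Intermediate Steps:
k = 216 (k = -3*(-4 - 2)*(6 + 6) = -(-18)*12 = -3*(-72) = 216)
a = -2 (a = 3 - 5 = -2)
m(L, q) = -2
z(F, K) = -84 + F**2 (z(F, K) = -2 + (F*F - 82) = -2 + (F**2 - 82) = -2 + (-82 + F**2) = -84 + F**2)
(-18243 - 32394)*(49777 + z(-183, -88)) = (-18243 - 32394)*(49777 + (-84 + (-183)**2)) = -50637*(49777 + (-84 + 33489)) = -50637*(49777 + 33405) = -50637*83182 = -4212086934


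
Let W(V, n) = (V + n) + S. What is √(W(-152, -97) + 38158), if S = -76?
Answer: √37833 ≈ 194.51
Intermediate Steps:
W(V, n) = -76 + V + n (W(V, n) = (V + n) - 76 = -76 + V + n)
√(W(-152, -97) + 38158) = √((-76 - 152 - 97) + 38158) = √(-325 + 38158) = √37833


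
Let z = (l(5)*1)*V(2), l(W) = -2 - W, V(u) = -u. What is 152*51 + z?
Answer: 7766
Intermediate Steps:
z = 14 (z = ((-2 - 1*5)*1)*(-1*2) = ((-2 - 5)*1)*(-2) = -7*1*(-2) = -7*(-2) = 14)
152*51 + z = 152*51 + 14 = 7752 + 14 = 7766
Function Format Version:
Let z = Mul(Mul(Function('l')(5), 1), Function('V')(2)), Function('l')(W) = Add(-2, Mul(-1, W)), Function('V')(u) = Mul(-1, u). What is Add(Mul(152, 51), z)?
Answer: 7766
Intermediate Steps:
z = 14 (z = Mul(Mul(Add(-2, Mul(-1, 5)), 1), Mul(-1, 2)) = Mul(Mul(Add(-2, -5), 1), -2) = Mul(Mul(-7, 1), -2) = Mul(-7, -2) = 14)
Add(Mul(152, 51), z) = Add(Mul(152, 51), 14) = Add(7752, 14) = 7766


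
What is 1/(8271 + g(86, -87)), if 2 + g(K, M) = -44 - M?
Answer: 1/8312 ≈ 0.00012031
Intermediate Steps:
g(K, M) = -46 - M (g(K, M) = -2 + (-44 - M) = -46 - M)
1/(8271 + g(86, -87)) = 1/(8271 + (-46 - 1*(-87))) = 1/(8271 + (-46 + 87)) = 1/(8271 + 41) = 1/8312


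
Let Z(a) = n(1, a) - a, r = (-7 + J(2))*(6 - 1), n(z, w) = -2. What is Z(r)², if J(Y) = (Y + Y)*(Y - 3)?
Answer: 2809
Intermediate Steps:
J(Y) = 2*Y*(-3 + Y) (J(Y) = (2*Y)*(-3 + Y) = 2*Y*(-3 + Y))
r = -55 (r = (-7 + 2*2*(-3 + 2))*(6 - 1) = (-7 + 2*2*(-1))*5 = (-7 - 4)*5 = -11*5 = -55)
Z(a) = -2 - a
Z(r)² = (-2 - 1*(-55))² = (-2 + 55)² = 53² = 2809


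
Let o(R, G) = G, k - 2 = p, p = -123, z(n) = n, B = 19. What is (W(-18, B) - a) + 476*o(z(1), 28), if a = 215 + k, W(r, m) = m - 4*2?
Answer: 13245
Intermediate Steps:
k = -121 (k = 2 - 123 = -121)
W(r, m) = -8 + m (W(r, m) = m - 8 = -8 + m)
a = 94 (a = 215 - 121 = 94)
(W(-18, B) - a) + 476*o(z(1), 28) = ((-8 + 19) - 1*94) + 476*28 = (11 - 94) + 13328 = -83 + 13328 = 13245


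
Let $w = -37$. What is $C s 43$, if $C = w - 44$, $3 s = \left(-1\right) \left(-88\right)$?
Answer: $-102168$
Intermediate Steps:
$s = \frac{88}{3}$ ($s = \frac{\left(-1\right) \left(-88\right)}{3} = \frac{1}{3} \cdot 88 = \frac{88}{3} \approx 29.333$)
$C = -81$ ($C = -37 - 44 = -81$)
$C s 43 = \left(-81\right) \frac{88}{3} \cdot 43 = \left(-2376\right) 43 = -102168$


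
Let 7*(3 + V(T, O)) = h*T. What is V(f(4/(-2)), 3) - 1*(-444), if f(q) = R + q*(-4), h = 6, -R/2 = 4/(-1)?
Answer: 3183/7 ≈ 454.71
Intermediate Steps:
R = 8 (R = -8/(-1) = -8*(-1) = -2*(-4) = 8)
f(q) = 8 - 4*q (f(q) = 8 + q*(-4) = 8 - 4*q)
V(T, O) = -3 + 6*T/7 (V(T, O) = -3 + (6*T)/7 = -3 + 6*T/7)
V(f(4/(-2)), 3) - 1*(-444) = (-3 + 6*(8 - 16/(-2))/7) - 1*(-444) = (-3 + 6*(8 - 16*(-1)/2)/7) + 444 = (-3 + 6*(8 - 4*(-2))/7) + 444 = (-3 + 6*(8 + 8)/7) + 444 = (-3 + (6/7)*16) + 444 = (-3 + 96/7) + 444 = 75/7 + 444 = 3183/7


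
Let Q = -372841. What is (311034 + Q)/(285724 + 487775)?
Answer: -61807/773499 ≈ -0.079906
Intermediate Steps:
(311034 + Q)/(285724 + 487775) = (311034 - 372841)/(285724 + 487775) = -61807/773499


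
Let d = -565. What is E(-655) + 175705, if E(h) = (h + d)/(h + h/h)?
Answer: 57456145/327 ≈ 1.7571e+5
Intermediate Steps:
E(h) = (-565 + h)/(1 + h) (E(h) = (h - 565)/(h + h/h) = (-565 + h)/(h + 1) = (-565 + h)/(1 + h))
E(-655) + 175705 = (-565 - 655)/(1 - 655) + 175705 = -1220/(-654) + 175705 = -1/654*(-1220) + 175705 = 610/327 + 175705 = 57456145/327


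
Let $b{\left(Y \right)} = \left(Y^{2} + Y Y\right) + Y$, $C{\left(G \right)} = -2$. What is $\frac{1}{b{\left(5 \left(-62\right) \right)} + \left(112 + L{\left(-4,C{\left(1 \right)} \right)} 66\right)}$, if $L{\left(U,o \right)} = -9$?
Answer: $\frac{1}{191408} \approx 5.2244 \cdot 10^{-6}$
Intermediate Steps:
$b{\left(Y \right)} = Y + 2 Y^{2}$ ($b{\left(Y \right)} = \left(Y^{2} + Y^{2}\right) + Y = 2 Y^{2} + Y = Y + 2 Y^{2}$)
$\frac{1}{b{\left(5 \left(-62\right) \right)} + \left(112 + L{\left(-4,C{\left(1 \right)} \right)} 66\right)} = \frac{1}{5 \left(-62\right) \left(1 + 2 \cdot 5 \left(-62\right)\right) + \left(112 - 594\right)} = \frac{1}{- 310 \left(1 + 2 \left(-310\right)\right) + \left(112 - 594\right)} = \frac{1}{- 310 \left(1 - 620\right) - 482} = \frac{1}{\left(-310\right) \left(-619\right) - 482} = \frac{1}{191890 - 482} = \frac{1}{191408}$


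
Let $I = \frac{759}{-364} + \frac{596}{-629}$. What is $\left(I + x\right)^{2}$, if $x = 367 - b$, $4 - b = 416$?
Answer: $\frac{31563917358692161}{52420849936} \approx 6.0213 \cdot 10^{5}$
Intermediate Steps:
$b = -412$ ($b = 4 - 416 = -412$)
$x = 779$ ($x = 367 - -412 = 367 + 412 = 779$)
$I = - \frac{694355}{228956}$ ($I = 759 \left(- \frac{1}{364}\right) + 596 \left(- \frac{1}{629}\right) = - \frac{759}{364} - \frac{596}{629} = - \frac{694355}{228956} \approx -3.0327$)
$\left(I + x\right)^{2} = \left(- \frac{694355}{228956} + 779\right)^{2} = \left(\frac{177662369}{228956}\right)^{2} = \frac{31563917358692161}{52420849936}$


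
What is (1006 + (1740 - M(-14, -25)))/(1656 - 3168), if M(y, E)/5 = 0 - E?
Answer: -2621/1512 ≈ -1.7335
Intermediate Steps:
M(y, E) = -5*E (M(y, E) = 5*(0 - E) = 5*(-E) = -5*E)
(1006 + (1740 - M(-14, -25)))/(1656 - 3168) = (1006 + (1740 - (-5)*(-25)))/(1656 - 3168) = (1006 + (1740 - 1*125))/(-1512) = (1006 + (1740 - 125))*(-1/1512) = (1006 + 1615)*(-1/1512) = 2621*(-1/1512) = -2621/1512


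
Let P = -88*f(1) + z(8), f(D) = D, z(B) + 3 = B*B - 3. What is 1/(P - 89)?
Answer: -1/119 ≈ -0.0084034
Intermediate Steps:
z(B) = -6 + B² (z(B) = -3 + (B*B - 3) = -3 + (B² - 3) = -3 + (-3 + B²) = -6 + B²)
P = -30 (P = -88*1 + (-6 + 8²) = -88 + (-6 + 64) = -88 + 58 = -30)
1/(P - 89) = 1/(-30 - 89) = 1/(-119) = -1/119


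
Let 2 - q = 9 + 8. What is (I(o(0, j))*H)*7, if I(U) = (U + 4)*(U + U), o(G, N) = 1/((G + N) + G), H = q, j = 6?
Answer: -875/6 ≈ -145.83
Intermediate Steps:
q = -15 (q = 2 - (9 + 8) = 2 - 1*17 = 2 - 17 = -15)
H = -15
o(G, N) = 1/(N + 2*G)
I(U) = 2*U*(4 + U) (I(U) = (4 + U)*(2*U) = 2*U*(4 + U))
(I(o(0, j))*H)*7 = ((2*(4 + 1/(6 + 2*0))/(6 + 2*0))*(-15))*7 = ((2*(4 + 1/(6 + 0))/(6 + 0))*(-15))*7 = ((2*(4 + 1/6)/6)*(-15))*7 = ((2*(⅙)*(4 + ⅙))*(-15))*7 = ((2*(⅙)*(25/6))*(-15))*7 = ((25/18)*(-15))*7 = -125/6*7 = -875/6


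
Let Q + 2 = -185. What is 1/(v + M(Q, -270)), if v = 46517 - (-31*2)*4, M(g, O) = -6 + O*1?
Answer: 1/46489 ≈ 2.1510e-5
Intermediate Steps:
Q = -187 (Q = -2 - 185 = -187)
M(g, O) = -6 + O
v = 46765 (v = 46517 - (-62)*4 = 46517 - 1*(-248) = 46517 + 248 = 46765)
1/(v + M(Q, -270)) = 1/(46765 + (-6 - 270)) = 1/(46765 - 276) = 1/46489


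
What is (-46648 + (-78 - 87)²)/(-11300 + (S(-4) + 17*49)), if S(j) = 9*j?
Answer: 19423/10503 ≈ 1.8493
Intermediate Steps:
(-46648 + (-78 - 87)²)/(-11300 + (S(-4) + 17*49)) = (-46648 + (-78 - 87)²)/(-11300 + (9*(-4) + 17*49)) = (-46648 + (-165)²)/(-11300 + (-36 + 833)) = (-46648 + 27225)/(-11300 + 797) = -19423/(-10503) = -19423*(-1/10503) = 19423/10503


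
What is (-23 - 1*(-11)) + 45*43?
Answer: 1923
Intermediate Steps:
(-23 - 1*(-11)) + 45*43 = (-23 + 11) + 1935 = -12 + 1935 = 1923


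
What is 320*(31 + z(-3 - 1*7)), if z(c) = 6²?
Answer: 21440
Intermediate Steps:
z(c) = 36
320*(31 + z(-3 - 1*7)) = 320*(31 + 36) = 320*67 = 21440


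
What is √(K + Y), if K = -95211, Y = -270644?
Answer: I*√365855 ≈ 604.86*I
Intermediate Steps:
√(K + Y) = √(-95211 - 270644) = √(-365855) = I*√365855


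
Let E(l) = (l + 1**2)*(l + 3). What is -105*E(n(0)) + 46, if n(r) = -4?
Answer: -269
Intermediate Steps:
E(l) = (1 + l)*(3 + l) (E(l) = (l + 1)*(3 + l) = (1 + l)*(3 + l))
-105*E(n(0)) + 46 = -105*(3 + (-4)**2 + 4*(-4)) + 46 = -105*(3 + 16 - 16) + 46 = -105*3 + 46 = -315 + 46 = -269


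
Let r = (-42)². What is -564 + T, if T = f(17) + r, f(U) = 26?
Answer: 1226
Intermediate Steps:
r = 1764
T = 1790 (T = 26 + 1764 = 1790)
-564 + T = -564 + 1790 = 1226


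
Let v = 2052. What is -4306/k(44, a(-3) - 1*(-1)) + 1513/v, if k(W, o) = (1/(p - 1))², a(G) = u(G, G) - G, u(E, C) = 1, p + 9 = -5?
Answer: -1988078687/2052 ≈ -9.6885e+5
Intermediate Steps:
p = -14 (p = -9 - 5 = -14)
a(G) = 1 - G
k(W, o) = 1/225 (k(W, o) = (1/(-14 - 1))² = (1/(-15))² = (-1/15)² = 1/225)
-4306/k(44, a(-3) - 1*(-1)) + 1513/v = -4306/1/225 + 1513/2052 = -4306*225 + 1513*(1/2052) = -968850 + 1513/2052 = -1988078687/2052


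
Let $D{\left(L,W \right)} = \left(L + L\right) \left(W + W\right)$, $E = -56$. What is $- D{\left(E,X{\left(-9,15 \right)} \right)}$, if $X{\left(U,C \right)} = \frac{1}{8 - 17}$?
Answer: $- \frac{224}{9} \approx -24.889$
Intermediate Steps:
$X{\left(U,C \right)} = - \frac{1}{9}$ ($X{\left(U,C \right)} = \frac{1}{-9} = - \frac{1}{9}$)
$D{\left(L,W \right)} = 4 L W$ ($D{\left(L,W \right)} = 2 L 2 W = 4 L W$)
$- D{\left(E,X{\left(-9,15 \right)} \right)} = - \frac{4 \left(-56\right) \left(-1\right)}{9} = \left(-1\right) \frac{224}{9} = - \frac{224}{9}$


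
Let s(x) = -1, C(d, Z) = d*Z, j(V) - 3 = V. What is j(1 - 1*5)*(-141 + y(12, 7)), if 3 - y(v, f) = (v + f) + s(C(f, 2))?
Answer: 156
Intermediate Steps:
j(V) = 3 + V
C(d, Z) = Z*d
y(v, f) = 4 - f - v (y(v, f) = 3 - ((v + f) - 1) = 3 - ((f + v) - 1) = 3 - (-1 + f + v) = 3 + (1 - f - v) = 4 - f - v)
j(1 - 1*5)*(-141 + y(12, 7)) = (3 + (1 - 1*5))*(-141 + (4 - 1*7 - 1*12)) = (3 + (1 - 5))*(-141 + (4 - 7 - 12)) = (3 - 4)*(-141 - 15) = -1*(-156) = 156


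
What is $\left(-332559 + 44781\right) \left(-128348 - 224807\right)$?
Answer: $101630239590$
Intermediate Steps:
$\left(-332559 + 44781\right) \left(-128348 - 224807\right) = \left(-287778\right) \left(-353155\right) = 101630239590$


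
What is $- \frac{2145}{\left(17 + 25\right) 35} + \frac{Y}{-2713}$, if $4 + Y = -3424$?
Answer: $- \frac{52015}{265874} \approx -0.19564$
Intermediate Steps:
$Y = -3428$ ($Y = -4 - 3424 = -3428$)
$- \frac{2145}{\left(17 + 25\right) 35} + \frac{Y}{-2713} = - \frac{2145}{\left(17 + 25\right) 35} - \frac{3428}{-2713} = - \frac{2145}{42 \cdot 35} - - \frac{3428}{2713} = - \frac{2145}{1470} + \frac{3428}{2713} = \left(-2145\right) \frac{1}{1470} + \frac{3428}{2713} = - \frac{143}{98} + \frac{3428}{2713} = - \frac{52015}{265874}$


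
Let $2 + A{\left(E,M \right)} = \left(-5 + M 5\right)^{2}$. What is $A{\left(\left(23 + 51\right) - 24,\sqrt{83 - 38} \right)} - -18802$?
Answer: $19950 - 150 \sqrt{5} \approx 19615.0$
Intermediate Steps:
$A{\left(E,M \right)} = -2 + \left(-5 + 5 M\right)^{2}$ ($A{\left(E,M \right)} = -2 + \left(-5 + M 5\right)^{2} = -2 + \left(-5 + 5 M\right)^{2}$)
$A{\left(\left(23 + 51\right) - 24,\sqrt{83 - 38} \right)} - -18802 = \left(-2 + 25 \left(-1 + \sqrt{83 - 38}\right)^{2}\right) - -18802 = \left(-2 + 25 \left(-1 + \sqrt{45}\right)^{2}\right) + 18802 = \left(-2 + 25 \left(-1 + 3 \sqrt{5}\right)^{2}\right) + 18802 = 18800 + 25 \left(-1 + 3 \sqrt{5}\right)^{2}$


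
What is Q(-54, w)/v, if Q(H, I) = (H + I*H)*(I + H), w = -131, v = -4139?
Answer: 1298700/4139 ≈ 313.77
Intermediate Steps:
Q(H, I) = (H + I)*(H + H*I) (Q(H, I) = (H + H*I)*(H + I) = (H + I)*(H + H*I))
Q(-54, w)/v = -54*(-54 - 131 + (-131)² - 54*(-131))/(-4139) = -54*(-54 - 131 + 17161 + 7074)*(-1/4139) = -54*24050*(-1/4139) = -1298700*(-1/4139) = 1298700/4139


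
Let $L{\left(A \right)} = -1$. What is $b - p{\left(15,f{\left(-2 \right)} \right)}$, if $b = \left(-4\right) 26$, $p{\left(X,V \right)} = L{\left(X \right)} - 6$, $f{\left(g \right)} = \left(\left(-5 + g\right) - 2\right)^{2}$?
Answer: $-97$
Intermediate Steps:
$f{\left(g \right)} = \left(-7 + g\right)^{2}$
$p{\left(X,V \right)} = -7$ ($p{\left(X,V \right)} = -1 - 6 = -7$)
$b = -104$
$b - p{\left(15,f{\left(-2 \right)} \right)} = -104 - -7 = -104 + 7 = -97$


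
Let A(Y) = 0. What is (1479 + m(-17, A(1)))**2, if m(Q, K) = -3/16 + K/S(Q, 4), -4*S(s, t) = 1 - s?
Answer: 559842921/256 ≈ 2.1869e+6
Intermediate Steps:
S(s, t) = -1/4 + s/4 (S(s, t) = -(1 - s)/4 = -1/4 + s/4)
m(Q, K) = -3/16 + K/(-1/4 + Q/4)
(1479 + m(-17, A(1)))**2 = (1479 + (3 - 3*(-17) + 64*0)/(16*(-1 - 17)))**2 = (1479 + (1/16)*(3 + 51 + 0)/(-18))**2 = (1479 + (1/16)*(-1/18)*54)**2 = (1479 - 3/16)**2 = (23661/16)**2 = 559842921/256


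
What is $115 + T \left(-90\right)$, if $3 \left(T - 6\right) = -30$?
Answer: $475$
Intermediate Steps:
$T = -4$ ($T = 6 + \frac{1}{3} \left(-30\right) = 6 - 10 = -4$)
$115 + T \left(-90\right) = 115 - -360 = 115 + 360 = 475$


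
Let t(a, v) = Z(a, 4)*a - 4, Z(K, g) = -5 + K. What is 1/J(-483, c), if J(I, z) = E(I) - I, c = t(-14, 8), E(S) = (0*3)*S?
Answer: 1/483 ≈ 0.0020704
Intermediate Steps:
E(S) = 0 (E(S) = 0*S = 0)
t(a, v) = -4 + a*(-5 + a) (t(a, v) = (-5 + a)*a - 4 = a*(-5 + a) - 4 = -4 + a*(-5 + a))
c = 262 (c = -4 - 14*(-5 - 14) = -4 - 14*(-19) = -4 + 266 = 262)
J(I, z) = -I (J(I, z) = 0 - I = -I)
1/J(-483, c) = 1/(-1*(-483)) = 1/483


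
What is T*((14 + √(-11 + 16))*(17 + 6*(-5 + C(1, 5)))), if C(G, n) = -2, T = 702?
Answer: -245700 - 17550*√5 ≈ -2.8494e+5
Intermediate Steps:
T*((14 + √(-11 + 16))*(17 + 6*(-5 + C(1, 5)))) = 702*((14 + √(-11 + 16))*(17 + 6*(-5 - 2))) = 702*((14 + √5)*(17 + 6*(-7))) = 702*((14 + √5)*(17 - 42)) = 702*((14 + √5)*(-25)) = 702*(-350 - 25*√5) = -245700 - 17550*√5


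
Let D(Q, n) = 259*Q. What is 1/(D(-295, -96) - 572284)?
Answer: -1/648689 ≈ -1.5416e-6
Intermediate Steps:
1/(D(-295, -96) - 572284) = 1/(259*(-295) - 572284) = 1/(-76405 - 572284) = 1/(-648689) = -1/648689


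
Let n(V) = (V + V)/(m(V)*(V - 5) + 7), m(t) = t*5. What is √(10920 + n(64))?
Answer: 2*√973842843754/18887 ≈ 104.50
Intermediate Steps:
m(t) = 5*t
n(V) = 2*V/(7 + 5*V*(-5 + V)) (n(V) = (V + V)/((5*V)*(V - 5) + 7) = (2*V)/((5*V)*(-5 + V) + 7) = (2*V)/(5*V*(-5 + V) + 7) = (2*V)/(7 + 5*V*(-5 + V)) = 2*V/(7 + 5*V*(-5 + V)))
√(10920 + n(64)) = √(10920 + 2*64/(7 - 25*64 + 5*64²)) = √(10920 + 2*64/(7 - 1600 + 5*4096)) = √(10920 + 2*64/(7 - 1600 + 20480)) = √(10920 + 2*64/18887) = √(10920 + 2*64*(1/18887)) = √(10920 + 128/18887) = √(206246168/18887) = 2*√973842843754/18887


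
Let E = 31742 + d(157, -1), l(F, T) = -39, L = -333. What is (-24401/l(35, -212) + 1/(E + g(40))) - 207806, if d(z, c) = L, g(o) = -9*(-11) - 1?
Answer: -19582892284/94521 ≈ -2.0718e+5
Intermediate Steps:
g(o) = 98 (g(o) = 99 - 1 = 98)
d(z, c) = -333
E = 31409 (E = 31742 - 333 = 31409)
(-24401/l(35, -212) + 1/(E + g(40))) - 207806 = (-24401/(-39) + 1/(31409 + 98)) - 207806 = (-24401*(-1/39) + 1/31507) - 207806 = (1877/3 + 1/31507) - 207806 = 59138642/94521 - 207806 = -19582892284/94521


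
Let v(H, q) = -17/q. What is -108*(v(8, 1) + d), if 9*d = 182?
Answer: -348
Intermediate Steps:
d = 182/9 (d = (1/9)*182 = 182/9 ≈ 20.222)
-108*(v(8, 1) + d) = -108*(-17/1 + 182/9) = -108*(-17*1 + 182/9) = -108*(-17 + 182/9) = -108*29/9 = -348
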